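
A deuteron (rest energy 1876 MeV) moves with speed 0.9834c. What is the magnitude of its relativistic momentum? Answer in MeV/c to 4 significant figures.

γ = 1/√(1 − 0.9834²) = 5.51113
p = γβm₀c = 5.51113 × 0.9834 × 1876 MeV/c = 10170 MeV/c

p ≈ 10170 MeV/c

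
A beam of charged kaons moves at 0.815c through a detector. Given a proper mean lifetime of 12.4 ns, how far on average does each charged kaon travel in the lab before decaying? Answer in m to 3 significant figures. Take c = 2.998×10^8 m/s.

γ = 1/√(1 − 0.815²) = 1.7257
Dilated lifetime: Δt = γτ₀ = 1.7257 × 12.4 ns = 21.399 ns
d = vΔt = 0.815c × 21.399 ns = 2.4434×10^8 m/s × 2.1399×10^-8 s = 5.23 m

d ≈ 5.23 m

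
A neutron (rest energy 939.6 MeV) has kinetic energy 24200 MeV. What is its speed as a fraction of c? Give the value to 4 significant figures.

β ≈ 0.9993

γ = 1 + K/(m₀c²) = 1 + 24200/939.6 = 26.7556
β = √(1 − 1/γ²) = 0.9993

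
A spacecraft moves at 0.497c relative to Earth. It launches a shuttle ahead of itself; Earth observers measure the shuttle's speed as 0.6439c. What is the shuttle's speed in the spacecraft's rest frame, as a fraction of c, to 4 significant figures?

Inverse velocity addition: u' = (u − v)/(1 − uv/c²)
= (0.6439 − 0.497)/(1 − 0.6439×0.497) = 0.1469/0.679982 = 0.2160

u' ≈ 0.2160c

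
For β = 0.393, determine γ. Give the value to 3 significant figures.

γ = 1/√(1 − β²) = 1/√(1 − 0.393²) = 1/√(0.84555) = 1.09

γ ≈ 1.09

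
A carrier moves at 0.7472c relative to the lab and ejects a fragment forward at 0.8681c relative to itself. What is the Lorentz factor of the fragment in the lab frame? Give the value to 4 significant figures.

γ ≈ 4.997

u_lab = (0.8681 + 0.7472)/(1 + 0.8681×0.7472) = 1.6153/1.648644 = 0.9797747
γ = 1/√(1 − 0.9797747²) = 4.997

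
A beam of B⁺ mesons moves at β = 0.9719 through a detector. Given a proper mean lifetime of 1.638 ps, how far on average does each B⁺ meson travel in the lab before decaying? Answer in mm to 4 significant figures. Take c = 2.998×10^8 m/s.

d ≈ 2.028 mm

γ = 1/√(1 − 0.9719²) = 4.24819
Dilated lifetime: Δt = γτ₀ = 4.24819 × 1.638 ps = 6.95854 ps
d = vΔt = 0.9719c × 6.95854 ps = 2.91376×10^8 m/s × 6.95854×10^-12 s = 2.028 mm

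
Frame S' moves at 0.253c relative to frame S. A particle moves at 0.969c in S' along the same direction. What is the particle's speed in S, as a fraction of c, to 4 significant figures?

u ≈ 0.9814c

Relativistic velocity addition: u = (u' + v)/(1 + u'v/c²)
= (0.969 + 0.253)/(1 + 0.969×0.253) = 1.222/1.24516 = 0.9814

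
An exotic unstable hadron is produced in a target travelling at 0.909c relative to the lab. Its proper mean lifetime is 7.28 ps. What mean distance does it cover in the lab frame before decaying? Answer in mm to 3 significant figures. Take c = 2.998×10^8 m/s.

d ≈ 4.76 mm

γ = 1/√(1 − 0.909²) = 2.3993
Dilated lifetime: Δt = γτ₀ = 2.3993 × 7.28 ps = 17.467 ps
d = vΔt = 0.909c × 17.467 ps = 2.7252×10^8 m/s × 1.7467×10^-11 s = 4.76 mm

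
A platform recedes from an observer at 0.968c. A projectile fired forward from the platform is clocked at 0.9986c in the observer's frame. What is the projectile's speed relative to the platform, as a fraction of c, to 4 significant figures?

Inverse velocity addition: u' = (u − v)/(1 − uv/c²)
= (0.9986 − 0.968)/(1 − 0.9986×0.968) = 0.03060/0.0333552 = 0.9174

u' ≈ 0.9174c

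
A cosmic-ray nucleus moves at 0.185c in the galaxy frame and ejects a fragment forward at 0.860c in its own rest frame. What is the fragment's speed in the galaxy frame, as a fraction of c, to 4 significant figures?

u ≈ 0.9016c

Compose boost 2: (0.860 + 0.185)/(1 + 0.860×0.185) = 1.045/1.15910 = 0.9016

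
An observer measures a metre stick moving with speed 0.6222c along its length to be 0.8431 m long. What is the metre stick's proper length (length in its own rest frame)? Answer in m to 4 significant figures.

L₀ ≈ 1.077 m

γ = 1/√(1 − 0.6222²) = 1.27737
L₀ = γL = 1.27737 × 0.8431 = 1.077 m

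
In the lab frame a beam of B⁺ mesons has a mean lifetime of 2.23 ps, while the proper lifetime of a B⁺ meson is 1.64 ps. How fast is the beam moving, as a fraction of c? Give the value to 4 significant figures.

β ≈ 0.6776

γ = Δt/τ₀ = 2.23/1.64 = 1.35976
β = √(1 − 1/γ²) = √(1 − 1/1.35976²) = 0.6776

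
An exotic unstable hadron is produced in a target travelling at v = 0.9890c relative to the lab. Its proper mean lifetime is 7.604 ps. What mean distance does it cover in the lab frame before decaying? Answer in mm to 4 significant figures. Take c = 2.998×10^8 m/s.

γ = 1/√(1 − 0.9890²) = 6.76062
Dilated lifetime: Δt = γτ₀ = 6.76062 × 7.604 ps = 51.4077 ps
d = vΔt = 0.9890c × 51.4077 ps = 2.96502×10^8 m/s × 5.14077×10^-11 s = 15.24 mm

d ≈ 15.24 mm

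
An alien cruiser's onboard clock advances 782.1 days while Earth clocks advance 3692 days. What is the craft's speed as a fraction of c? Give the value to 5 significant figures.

γ = Δt/τ₀ = 3692/782.1 = 4.720624
β = √(1 − 1/γ²) = √(1 − 1/4.720624²) = 0.97731

β ≈ 0.97731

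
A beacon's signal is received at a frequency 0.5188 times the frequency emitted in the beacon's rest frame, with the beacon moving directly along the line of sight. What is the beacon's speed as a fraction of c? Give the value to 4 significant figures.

β ≈ 0.5759

f_obs/f_src = √((1−β)/(1+β)) = 0.5188  ⇒  (1−β)/(1+β) = 0.269153
β = |1 − D²|/(1 + D²) = |1 − 0.269153|/(1 + 0.269153) = 0.5759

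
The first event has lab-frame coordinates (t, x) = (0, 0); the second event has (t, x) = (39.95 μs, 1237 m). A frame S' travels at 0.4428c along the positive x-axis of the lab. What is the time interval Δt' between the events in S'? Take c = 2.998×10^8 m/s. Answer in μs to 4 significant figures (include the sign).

γ = 1/√(1 − 0.4428²) = 1.11530
Δt' = γ(Δt − vΔx/c²) = 1.11530 × (39.95 μs − 0.4428×1237 m / (2.998×10^8 m/s))
= 1.11530 × (38.1230 μs) = 42.52 μs

Δt' ≈ 42.52 μs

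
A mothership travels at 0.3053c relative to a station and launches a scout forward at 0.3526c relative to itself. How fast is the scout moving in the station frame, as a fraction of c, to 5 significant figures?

u ≈ 0.59396c

Compose boost 2: (0.3526 + 0.3053)/(1 + 0.3526×0.3053) = 0.65790/1.107649 = 0.59396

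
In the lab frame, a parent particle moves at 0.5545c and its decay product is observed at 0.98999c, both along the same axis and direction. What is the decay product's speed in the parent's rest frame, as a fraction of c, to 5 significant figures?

Inverse velocity addition: u' = (u − v)/(1 − uv/c²)
= (0.98999 − 0.5545)/(1 − 0.98999×0.5545) = 0.43549/0.4510505 = 0.96550

u' ≈ 0.96550c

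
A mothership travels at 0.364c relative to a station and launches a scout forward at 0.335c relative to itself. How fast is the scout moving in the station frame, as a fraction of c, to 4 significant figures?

u ≈ 0.6230c

Compose boost 2: (0.335 + 0.364)/(1 + 0.335×0.364) = 0.6990/1.12194 = 0.6230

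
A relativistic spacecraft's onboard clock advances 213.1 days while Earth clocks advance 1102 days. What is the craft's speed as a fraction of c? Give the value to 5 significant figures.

β ≈ 0.98112

γ = Δt/τ₀ = 1102/213.1 = 5.171281
β = √(1 − 1/γ²) = √(1 − 1/5.171281²) = 0.98112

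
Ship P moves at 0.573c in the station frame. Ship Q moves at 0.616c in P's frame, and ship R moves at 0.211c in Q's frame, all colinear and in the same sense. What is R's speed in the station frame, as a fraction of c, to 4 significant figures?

Compose boost 2: (0.616 + 0.573)/(1 + 0.616×0.573) = 1.189/1.35297 = 0.878809
Compose boost 3: (0.211 + 0.878809)/(1 + 0.211×0.878809) = 1.08981/1.18543 = 0.9193

u ≈ 0.9193c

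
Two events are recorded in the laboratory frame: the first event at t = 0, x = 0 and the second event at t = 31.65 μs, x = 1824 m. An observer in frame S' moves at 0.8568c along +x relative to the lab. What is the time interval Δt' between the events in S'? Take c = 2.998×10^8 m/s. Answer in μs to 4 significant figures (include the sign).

Δt' ≈ 51.27 μs

γ = 1/√(1 − 0.8568²) = 1.93930
Δt' = γ(Δt − vΔx/c²) = 1.93930 × (31.65 μs − 0.8568×1824 m / (2.998×10^8 m/s))
= 1.93930 × (26.4372 μs) = 51.27 μs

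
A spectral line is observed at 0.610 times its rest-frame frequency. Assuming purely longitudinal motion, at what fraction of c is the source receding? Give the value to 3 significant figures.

f_obs/f_src = √((1−β)/(1+β)) = 0.610  ⇒  (1−β)/(1+β) = 0.37210
β = |1 − D²|/(1 + D²) = |1 − 0.37210|/(1 + 0.37210) = 0.458

β ≈ 0.458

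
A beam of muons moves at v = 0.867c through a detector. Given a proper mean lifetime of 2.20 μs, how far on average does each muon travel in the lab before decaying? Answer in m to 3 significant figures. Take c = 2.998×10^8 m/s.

γ = 1/√(1 − 0.867²) = 2.0068
Dilated lifetime: Δt = γτ₀ = 2.0068 × 2.20 μs = 4.4149 μs
d = vΔt = 0.867c × 4.4149 μs = 2.5993×10^8 m/s × 4.4149×10^-6 s = 1150 m

d ≈ 1150 m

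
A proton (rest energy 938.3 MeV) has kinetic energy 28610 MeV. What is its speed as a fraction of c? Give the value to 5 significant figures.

γ = 1 + K/(m₀c²) = 1 + 28610/938.3 = 31.49131
β = √(1 − 1/γ²) = 0.99950

β ≈ 0.99950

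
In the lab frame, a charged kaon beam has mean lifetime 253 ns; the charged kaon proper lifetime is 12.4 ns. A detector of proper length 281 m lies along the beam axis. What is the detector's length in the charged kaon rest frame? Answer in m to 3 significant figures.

L ≈ 13.8 m

Time dilation ⇒ γ = Δt/τ₀ = 253/12.4 = 20.403
Length contraction: L = L₀/γ = 281/20.403 = 13.8 m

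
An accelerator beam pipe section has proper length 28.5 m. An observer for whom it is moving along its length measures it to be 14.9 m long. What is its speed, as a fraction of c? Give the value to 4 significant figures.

β ≈ 0.8525

γ = L₀/L = 28.5/14.9 = 1.91275
β = √(1 − 1/γ²) = 0.8525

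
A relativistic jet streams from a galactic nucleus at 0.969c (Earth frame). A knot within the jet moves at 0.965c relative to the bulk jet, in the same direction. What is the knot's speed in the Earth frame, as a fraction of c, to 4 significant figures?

u ≈ 0.9994c

Relativistic velocity addition: u = (u' + v)/(1 + u'v/c²)
= (0.965 + 0.969)/(1 + 0.965×0.969) = 1.934/1.93508 = 0.9994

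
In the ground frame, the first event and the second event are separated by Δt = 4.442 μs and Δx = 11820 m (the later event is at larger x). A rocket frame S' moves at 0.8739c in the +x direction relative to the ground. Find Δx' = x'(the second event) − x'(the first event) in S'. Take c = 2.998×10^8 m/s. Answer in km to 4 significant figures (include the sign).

Δx' ≈ 21.92 km

γ = 1/√(1 − 0.8739²) = 2.05717
Δx' = γ(Δx − vΔt) = 2.05717 × (11820 m − 0.8739×(2.998×10^8 m/s)×4.442×10^-6 s)
= 2.05717 × (10656.2 m) = 21.92 km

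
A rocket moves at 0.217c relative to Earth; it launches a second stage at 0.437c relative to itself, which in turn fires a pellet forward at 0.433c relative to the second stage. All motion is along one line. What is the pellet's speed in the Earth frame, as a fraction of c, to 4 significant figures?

Compose boost 2: (0.437 + 0.217)/(1 + 0.437×0.217) = 0.6540/1.09483 = 0.597354
Compose boost 3: (0.433 + 0.597354)/(1 + 0.433×0.597354) = 1.03035/1.25865 = 0.8186

u ≈ 0.8186c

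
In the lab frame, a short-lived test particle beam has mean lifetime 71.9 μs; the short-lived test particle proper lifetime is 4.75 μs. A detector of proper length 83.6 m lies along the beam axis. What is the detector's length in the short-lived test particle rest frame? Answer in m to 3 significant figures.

L ≈ 5.52 m

Time dilation ⇒ γ = Δt/τ₀ = 71.9/4.75 = 15.137
Length contraction: L = L₀/γ = 83.6/15.137 = 5.52 m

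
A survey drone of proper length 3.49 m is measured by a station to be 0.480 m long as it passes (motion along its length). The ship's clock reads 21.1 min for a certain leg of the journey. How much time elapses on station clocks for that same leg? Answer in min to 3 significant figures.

Δt ≈ 153 min

Length contraction ⇒ γ = L₀/L = 3.49/0.480 = 7.2708
Time dilation: Δt = γτ₀ = 7.2708 × 21.1 min = 153 min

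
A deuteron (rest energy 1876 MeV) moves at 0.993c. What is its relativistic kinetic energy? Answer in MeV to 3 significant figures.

γ = 1/√(1 − 0.993²) = 8.4664
K = (γ − 1)m₀c² = (8.4664 − 1) × 1876 MeV = 7.4664 × 1876 MeV = 14000 MeV

K ≈ 14000 MeV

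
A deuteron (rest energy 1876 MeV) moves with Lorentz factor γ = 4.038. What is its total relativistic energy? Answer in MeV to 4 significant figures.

E ≈ 7575 MeV

γ = 4.038 (given)
E = γm₀c² = 4.038 × 1876 MeV = 7575 MeV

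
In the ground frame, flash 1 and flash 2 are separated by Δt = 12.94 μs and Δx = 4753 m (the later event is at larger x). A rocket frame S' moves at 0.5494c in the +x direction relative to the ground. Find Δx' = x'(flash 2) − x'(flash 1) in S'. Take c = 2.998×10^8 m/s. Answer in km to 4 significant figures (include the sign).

γ = 1/√(1 − 0.5494²) = 1.19680
Δx' = γ(Δx − vΔt) = 1.19680 × (4753 m − 0.5494×(2.998×10^8 m/s)×12.94×10^-6 s)
= 1.19680 × (2621.65 m) = 3.138 km

Δx' ≈ 3.138 km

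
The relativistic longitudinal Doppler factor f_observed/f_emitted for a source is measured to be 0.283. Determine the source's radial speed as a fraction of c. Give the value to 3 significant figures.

β ≈ 0.852

f_obs/f_src = √((1−β)/(1+β)) = 0.283  ⇒  (1−β)/(1+β) = 0.080089
β = |1 − D²|/(1 + D²) = |1 − 0.080089|/(1 + 0.080089) = 0.852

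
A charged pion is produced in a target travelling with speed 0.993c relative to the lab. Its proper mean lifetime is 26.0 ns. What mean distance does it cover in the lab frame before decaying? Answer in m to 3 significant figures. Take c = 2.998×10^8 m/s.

d ≈ 65.5 m

γ = 1/√(1 − 0.993²) = 8.4664
Dilated lifetime: Δt = γτ₀ = 8.4664 × 26.0 ns = 220.13 ns
d = vΔt = 0.993c × 220.13 ns = 2.9770×10^8 m/s × 2.2013×10^-7 s = 65.5 m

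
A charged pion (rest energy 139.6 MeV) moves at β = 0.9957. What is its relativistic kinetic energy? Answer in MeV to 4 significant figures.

K ≈ 1367 MeV

γ = 1/√(1 − 0.9957²) = 10.7949
K = (γ − 1)m₀c² = (10.7949 − 1) × 139.6 MeV = 9.79489 × 139.6 MeV = 1367 MeV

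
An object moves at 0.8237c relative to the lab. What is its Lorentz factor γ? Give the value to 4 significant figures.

γ = 1/√(1 − β²) = 1/√(1 − 0.8237²) = 1/√(0.321518) = 1.764

γ ≈ 1.764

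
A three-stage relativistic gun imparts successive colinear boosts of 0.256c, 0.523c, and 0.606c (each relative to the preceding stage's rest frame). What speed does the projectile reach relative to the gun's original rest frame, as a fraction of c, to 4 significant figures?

u ≈ 0.9129c

Compose boost 2: (0.523 + 0.256)/(1 + 0.523×0.256) = 0.7790/1.13389 = 0.687017
Compose boost 3: (0.606 + 0.687017)/(1 + 0.606×0.687017) = 1.29302/1.41633 = 0.9129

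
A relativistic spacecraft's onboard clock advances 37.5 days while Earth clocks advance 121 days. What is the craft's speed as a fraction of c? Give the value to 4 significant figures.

γ = Δt/τ₀ = 121/37.5 = 3.22667
β = √(1 − 1/γ²) = √(1 − 1/3.22667²) = 0.9508

β ≈ 0.9508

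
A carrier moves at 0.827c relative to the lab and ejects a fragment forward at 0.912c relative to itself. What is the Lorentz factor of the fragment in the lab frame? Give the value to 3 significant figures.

u_lab = (0.912 + 0.827)/(1 + 0.912×0.827) = 1.739/1.75422 = 0.991322
γ = 1/√(1 − 0.991322²) = 7.61

γ ≈ 7.61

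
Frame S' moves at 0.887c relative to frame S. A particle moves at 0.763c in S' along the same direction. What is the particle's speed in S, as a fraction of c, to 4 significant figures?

u ≈ 0.9840c

Relativistic velocity addition: u = (u' + v)/(1 + u'v/c²)
= (0.763 + 0.887)/(1 + 0.763×0.887) = 1.650/1.67678 = 0.9840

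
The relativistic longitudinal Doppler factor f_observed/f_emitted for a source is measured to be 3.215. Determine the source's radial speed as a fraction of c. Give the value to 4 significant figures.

β ≈ 0.8236

f_obs/f_src = √((1+β)/(1−β)) = 3.215  ⇒  (1+β)/(1−β) = 10.3362
β = |1 − D²|/(1 + D²) = |1 − 10.3362|/(1 + 10.3362) = 0.8236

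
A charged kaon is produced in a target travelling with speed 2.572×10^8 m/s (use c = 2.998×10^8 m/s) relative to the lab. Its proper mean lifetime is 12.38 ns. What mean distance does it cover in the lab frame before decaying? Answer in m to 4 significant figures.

β = v/c = 2.572×10^8 / 2.998×10^8 = 0.857905
γ = 1/√(1 − 0.857905²) = 1.94625
Dilated lifetime: Δt = γτ₀ = 1.94625 × 12.38 ns = 24.0946 ns
d = vΔt = 0.857905c × 24.0946 ns = 2.57200×10^8 m/s × 2.40946×10^-8 s = 6.197 m

d ≈ 6.197 m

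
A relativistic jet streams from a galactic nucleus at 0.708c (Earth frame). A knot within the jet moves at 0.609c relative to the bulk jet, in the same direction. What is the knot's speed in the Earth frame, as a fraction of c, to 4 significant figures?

Relativistic velocity addition: u = (u' + v)/(1 + u'v/c²)
= (0.609 + 0.708)/(1 + 0.609×0.708) = 1.317/1.43117 = 0.9202

u ≈ 0.9202c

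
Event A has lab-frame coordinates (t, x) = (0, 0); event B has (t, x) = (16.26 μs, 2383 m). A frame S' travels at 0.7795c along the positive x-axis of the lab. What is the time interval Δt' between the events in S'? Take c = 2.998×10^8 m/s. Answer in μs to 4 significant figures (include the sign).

Δt' ≈ 16.07 μs

γ = 1/√(1 − 0.7795²) = 1.59642
Δt' = γ(Δt − vΔx/c²) = 1.59642 × (16.26 μs − 0.7795×2383 m / (2.998×10^8 m/s))
= 1.59642 × (10.0640 μs) = 16.07 μs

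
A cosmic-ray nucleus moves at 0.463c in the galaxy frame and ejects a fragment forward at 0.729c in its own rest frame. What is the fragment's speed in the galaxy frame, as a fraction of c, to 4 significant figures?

u ≈ 0.8912c

Compose boost 2: (0.729 + 0.463)/(1 + 0.729×0.463) = 1.192/1.33753 = 0.8912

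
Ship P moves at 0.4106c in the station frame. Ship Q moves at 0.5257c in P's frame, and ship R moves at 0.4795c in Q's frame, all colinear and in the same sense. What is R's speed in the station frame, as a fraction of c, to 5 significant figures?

u ≈ 0.91260c

Compose boost 2: (0.5257 + 0.4106)/(1 + 0.5257×0.4106) = 0.93630/1.215852 = 0.7700770
Compose boost 3: (0.4795 + 0.7700770)/(1 + 0.4795×0.7700770) = 1.249577/1.369252 = 0.91260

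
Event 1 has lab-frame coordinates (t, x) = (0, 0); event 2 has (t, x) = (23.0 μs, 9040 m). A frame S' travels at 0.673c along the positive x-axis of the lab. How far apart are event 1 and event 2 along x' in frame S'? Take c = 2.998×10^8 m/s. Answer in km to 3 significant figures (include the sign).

Δx' ≈ 5.95 km

γ = 1/√(1 − 0.673²) = 1.3520
Δx' = γ(Δx − vΔt) = 1.3520 × (9040 m − 0.673×(2.998×10^8 m/s)×23.0×10^-6 s)
= 1.3520 × (4399.4 m) = 5.95 km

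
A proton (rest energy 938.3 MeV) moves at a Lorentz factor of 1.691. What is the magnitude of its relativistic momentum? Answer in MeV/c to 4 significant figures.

p ≈ 1279 MeV/c

β = √(1 − 1/γ²) = √(1 − 1/1.691²) = 0.806403
p = γβm₀c = 1.691 × 0.806403 × 938.3 MeV/c = 1279 MeV/c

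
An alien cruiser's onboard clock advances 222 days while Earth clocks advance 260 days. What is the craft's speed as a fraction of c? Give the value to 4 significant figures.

β ≈ 0.5205

γ = Δt/τ₀ = 260/222 = 1.17117
β = √(1 − 1/γ²) = √(1 − 1/1.17117²) = 0.5205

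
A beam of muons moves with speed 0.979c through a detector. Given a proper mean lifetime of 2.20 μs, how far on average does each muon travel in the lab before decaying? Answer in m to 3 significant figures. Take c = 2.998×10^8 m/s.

γ = 1/√(1 − 0.979²) = 4.9053
Dilated lifetime: Δt = γτ₀ = 4.9053 × 2.20 μs = 10.792 μs
d = vΔt = 0.979c × 10.792 μs = 2.9350×10^8 m/s × 1.0792×10^-5 s = 3170 m

d ≈ 3170 m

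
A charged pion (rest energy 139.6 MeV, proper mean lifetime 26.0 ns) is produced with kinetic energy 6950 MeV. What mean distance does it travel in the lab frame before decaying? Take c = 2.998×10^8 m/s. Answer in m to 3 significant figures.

γ = 1 + K/(m₀c²) = 1 + 6950/139.6 = 50.785
β = √(1 − 1/γ²) = 0.99981
Dilated lifetime: γτ₀ = 50.785 × 26.0 ns = 1320.4 ns
d = βc·γτ₀ = 0.99981 × (2.998×10^8 m/s) × 1.3204×10^-6 s = 396 m

d ≈ 396 m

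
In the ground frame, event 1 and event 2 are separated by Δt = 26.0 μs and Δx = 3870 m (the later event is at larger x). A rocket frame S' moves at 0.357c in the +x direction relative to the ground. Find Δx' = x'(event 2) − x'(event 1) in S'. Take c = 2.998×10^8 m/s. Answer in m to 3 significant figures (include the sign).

γ = 1/√(1 − 0.357²) = 1.0705
Δx' = γ(Δx − vΔt) = 1.0705 × (3870 m − 0.357×(2.998×10^8 m/s)×26.0×10^-6 s)
= 1.0705 × (1087.3 m) = 1160 m

Δx' ≈ 1160 m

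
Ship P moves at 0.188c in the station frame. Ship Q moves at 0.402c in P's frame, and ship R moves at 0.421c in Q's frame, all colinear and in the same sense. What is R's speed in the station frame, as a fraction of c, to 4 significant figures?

u ≈ 0.7876c

Compose boost 2: (0.402 + 0.188)/(1 + 0.402×0.188) = 0.5900/1.07558 = 0.548543
Compose boost 3: (0.421 + 0.548543)/(1 + 0.421×0.548543) = 0.969543/1.23094 = 0.7876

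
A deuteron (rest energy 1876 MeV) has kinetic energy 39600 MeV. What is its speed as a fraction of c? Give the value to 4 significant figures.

γ = 1 + K/(m₀c²) = 1 + 39600/1876 = 22.1087
β = √(1 − 1/γ²) = 0.9990

β ≈ 0.9990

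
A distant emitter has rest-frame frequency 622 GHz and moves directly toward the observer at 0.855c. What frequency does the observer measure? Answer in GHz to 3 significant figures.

f_obs ≈ 2220 GHz

Relativistic Doppler: f_obs = f_src √((1+β)/(1−β))
= 622 × √(1.8550/0.14500) = 622 × 3.5767 = 2220 GHz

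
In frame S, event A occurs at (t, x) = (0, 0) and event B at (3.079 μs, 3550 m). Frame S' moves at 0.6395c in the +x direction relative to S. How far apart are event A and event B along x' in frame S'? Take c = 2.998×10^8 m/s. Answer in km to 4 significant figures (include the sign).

γ = 1/√(1 − 0.6395²) = 1.30074
Δx' = γ(Δx − vΔt) = 1.30074 × (3550 m − 0.6395×(2.998×10^8 m/s)×3.079×10^-6 s)
= 1.30074 × (2959.69 m) = 3.850 km

Δx' ≈ 3.850 km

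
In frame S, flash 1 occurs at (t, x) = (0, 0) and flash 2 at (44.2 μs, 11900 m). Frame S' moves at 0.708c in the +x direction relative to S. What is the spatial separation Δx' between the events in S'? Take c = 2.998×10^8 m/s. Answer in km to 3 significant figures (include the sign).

γ = 1/√(1 − 0.708²) = 1.4160
Δx' = γ(Δx − vΔt) = 1.4160 × (11900 m − 0.708×(2.998×10^8 m/s)×44.2×10^-6 s)
= 1.4160 × (2518.2 m) = 3.57 km

Δx' ≈ 3.57 km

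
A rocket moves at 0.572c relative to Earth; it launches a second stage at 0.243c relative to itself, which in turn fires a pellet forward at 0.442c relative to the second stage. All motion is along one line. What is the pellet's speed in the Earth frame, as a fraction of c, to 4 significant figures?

Compose boost 2: (0.243 + 0.572)/(1 + 0.243×0.572) = 0.8150/1.13900 = 0.715542
Compose boost 3: (0.442 + 0.715542)/(1 + 0.442×0.715542) = 1.15754/1.31627 = 0.8794

u ≈ 0.8794c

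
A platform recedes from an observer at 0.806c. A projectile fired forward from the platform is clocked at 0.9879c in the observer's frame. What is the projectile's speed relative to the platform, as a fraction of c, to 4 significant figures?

Inverse velocity addition: u' = (u − v)/(1 − uv/c²)
= (0.9879 − 0.806)/(1 − 0.9879×0.806) = 0.1819/0.203753 = 0.8927

u' ≈ 0.8927c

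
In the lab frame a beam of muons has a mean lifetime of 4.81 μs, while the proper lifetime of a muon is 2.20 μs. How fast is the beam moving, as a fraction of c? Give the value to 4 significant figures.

β ≈ 0.8893

γ = Δt/τ₀ = 4.81/2.20 = 2.18636
β = √(1 − 1/γ²) = √(1 − 1/2.18636²) = 0.8893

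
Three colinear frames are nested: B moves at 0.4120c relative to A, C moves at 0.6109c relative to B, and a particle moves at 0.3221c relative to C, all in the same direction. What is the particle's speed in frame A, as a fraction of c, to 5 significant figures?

u ≈ 0.90191c

Compose boost 2: (0.6109 + 0.4120)/(1 + 0.6109×0.4120) = 1.0229/1.251691 = 0.8172146
Compose boost 3: (0.3221 + 0.8172146)/(1 + 0.3221×0.8172146) = 1.139315/1.263225 = 0.90191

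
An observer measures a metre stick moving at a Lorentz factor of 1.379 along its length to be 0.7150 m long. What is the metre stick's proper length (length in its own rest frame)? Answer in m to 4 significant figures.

γ = 1.379 (given)
L₀ = γL = 1.379 × 0.7150 = 0.9860 m

L₀ ≈ 0.9860 m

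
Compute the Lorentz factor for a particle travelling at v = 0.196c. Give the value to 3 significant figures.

γ = 1/√(1 − β²) = 1/√(1 − 0.196²) = 1/√(0.96158) = 1.02

γ ≈ 1.02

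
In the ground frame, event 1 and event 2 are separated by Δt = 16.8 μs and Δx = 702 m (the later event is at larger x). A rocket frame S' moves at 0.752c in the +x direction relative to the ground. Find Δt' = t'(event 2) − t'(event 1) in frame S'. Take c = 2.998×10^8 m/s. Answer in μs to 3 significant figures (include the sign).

Δt' ≈ 22.8 μs

γ = 1/√(1 − 0.752²) = 1.5171
Δt' = γ(Δt − vΔx/c²) = 1.5171 × (16.8 μs − 0.752×702 m / (2.998×10^8 m/s))
= 1.5171 × (15.039 μs) = 22.8 μs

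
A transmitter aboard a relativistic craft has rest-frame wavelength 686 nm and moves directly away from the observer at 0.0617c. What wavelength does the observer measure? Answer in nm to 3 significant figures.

Relativistic Doppler: λ_obs = λ_src √((1+β)/(1−β))
= 686 × √(1.0617/0.93830) = 686 × 1.0637 = 730 nm

λ_obs ≈ 730 nm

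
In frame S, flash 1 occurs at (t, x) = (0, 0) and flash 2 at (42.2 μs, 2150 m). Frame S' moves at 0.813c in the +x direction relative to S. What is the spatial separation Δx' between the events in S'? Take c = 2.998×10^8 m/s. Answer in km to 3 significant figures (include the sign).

γ = 1/√(1 − 0.813²) = 1.7174
Δx' = γ(Δx − vΔt) = 1.7174 × (2150 m − 0.813×(2.998×10^8 m/s)×42.2×10^-6 s)
= 1.7174 × (-8135.7 m) = -14.0 km

Δx' ≈ -14.0 km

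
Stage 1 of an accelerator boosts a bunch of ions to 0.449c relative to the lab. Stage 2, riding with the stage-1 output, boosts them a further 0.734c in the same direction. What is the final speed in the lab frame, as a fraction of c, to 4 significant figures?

Compose boost 2: (0.734 + 0.449)/(1 + 0.734×0.449) = 1.183/1.32957 = 0.8898

u ≈ 0.8898c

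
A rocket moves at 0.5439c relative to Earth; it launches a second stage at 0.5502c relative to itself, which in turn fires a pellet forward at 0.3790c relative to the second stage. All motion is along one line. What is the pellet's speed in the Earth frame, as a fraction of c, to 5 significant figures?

Compose boost 2: (0.5502 + 0.5439)/(1 + 0.5502×0.5439) = 1.0941/1.299254 = 0.8420988
Compose boost 3: (0.3790 + 0.8420988)/(1 + 0.3790×0.8420988) = 1.221099/1.319155 = 0.92567

u ≈ 0.92567c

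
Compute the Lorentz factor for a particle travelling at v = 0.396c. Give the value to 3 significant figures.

γ ≈ 1.09

γ = 1/√(1 − β²) = 1/√(1 − 0.396²) = 1/√(0.84318) = 1.09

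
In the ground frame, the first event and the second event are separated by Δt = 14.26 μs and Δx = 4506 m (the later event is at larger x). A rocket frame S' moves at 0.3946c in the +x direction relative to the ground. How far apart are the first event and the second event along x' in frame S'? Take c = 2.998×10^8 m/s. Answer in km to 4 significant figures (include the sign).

Δx' ≈ 3.068 km

γ = 1/√(1 − 0.3946²) = 1.08831
Δx' = γ(Δx − vΔt) = 1.08831 × (4506 m − 0.3946×(2.998×10^8 m/s)×14.26×10^-6 s)
= 1.08831 × (2819.03 m) = 3.068 km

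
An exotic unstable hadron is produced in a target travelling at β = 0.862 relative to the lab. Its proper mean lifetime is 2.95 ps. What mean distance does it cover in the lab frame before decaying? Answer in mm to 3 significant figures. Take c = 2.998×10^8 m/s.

d ≈ 1.50 mm

γ = 1/√(1 − 0.862²) = 1.9727
Dilated lifetime: Δt = γτ₀ = 1.9727 × 2.95 ps = 5.8196 ps
d = vΔt = 0.862c × 5.8196 ps = 2.5843×10^8 m/s × 5.8196×10^-12 s = 1.50 mm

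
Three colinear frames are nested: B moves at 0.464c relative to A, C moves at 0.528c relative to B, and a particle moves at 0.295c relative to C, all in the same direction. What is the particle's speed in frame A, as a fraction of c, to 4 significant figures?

Compose boost 2: (0.528 + 0.464)/(1 + 0.528×0.464) = 0.9920/1.24499 = 0.796792
Compose boost 3: (0.295 + 0.796792)/(1 + 0.295×0.796792) = 1.09179/1.23505 = 0.8840

u ≈ 0.8840c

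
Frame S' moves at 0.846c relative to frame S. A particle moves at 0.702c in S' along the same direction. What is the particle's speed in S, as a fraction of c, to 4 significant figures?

Relativistic velocity addition: u = (u' + v)/(1 + u'v/c²)
= (0.702 + 0.846)/(1 + 0.702×0.846) = 1.548/1.59389 = 0.9712

u ≈ 0.9712c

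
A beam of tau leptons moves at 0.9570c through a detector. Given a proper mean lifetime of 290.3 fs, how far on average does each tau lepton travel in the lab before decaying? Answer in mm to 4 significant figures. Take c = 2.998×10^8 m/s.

d ≈ 0.2871 mm

γ = 1/√(1 − 0.9570²) = 3.44723
Dilated lifetime: Δt = γτ₀ = 3.44723 × 290.3 fs = 1000.73 fs
d = vΔt = 0.9570c × 1000.73 fs = 2.86909×10^8 m/s × 1.00073×10^-12 s = 0.2871 mm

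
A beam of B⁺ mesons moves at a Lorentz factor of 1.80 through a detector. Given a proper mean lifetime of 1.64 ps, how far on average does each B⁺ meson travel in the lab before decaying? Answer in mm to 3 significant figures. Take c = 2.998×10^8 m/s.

β = √(1 − 1/γ²) = √(1 − 1/1.80²) = 0.83148
Dilated lifetime: Δt = γτ₀ = 1.80 × 1.64 ps = 2.9520 ps
d = vΔt = 0.83148c × 2.9520 ps = 2.4928×10^8 m/s × 2.9520×10^-12 s = 0.736 mm

d ≈ 0.736 mm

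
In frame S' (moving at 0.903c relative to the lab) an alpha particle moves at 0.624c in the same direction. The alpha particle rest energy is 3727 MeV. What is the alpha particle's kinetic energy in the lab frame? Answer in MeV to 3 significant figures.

K ≈ 13600 MeV

u_lab = (0.624 + 0.903)/(1 + 0.624×0.903) = 0.976672
γ = 1/√(1 − 0.976672²) = 4.6569
K = (γ − 1)m₀c² = (4.6569 − 1) × 3727 = 3.6569 × 3727 = 13600 MeV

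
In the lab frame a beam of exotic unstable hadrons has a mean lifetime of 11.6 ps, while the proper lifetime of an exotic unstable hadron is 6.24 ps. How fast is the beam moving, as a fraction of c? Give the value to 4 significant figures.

β ≈ 0.8430

γ = Δt/τ₀ = 11.6/6.24 = 1.85897
β = √(1 − 1/γ²) = √(1 − 1/1.85897²) = 0.8430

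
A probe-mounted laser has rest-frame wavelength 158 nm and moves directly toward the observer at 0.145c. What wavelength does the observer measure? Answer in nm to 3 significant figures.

λ_obs ≈ 137 nm

Relativistic Doppler: λ_obs = λ_src √((1−β)/(1+β))
= 158 × √(0.85500/1.1450) = 158 × 0.86413 = 137 nm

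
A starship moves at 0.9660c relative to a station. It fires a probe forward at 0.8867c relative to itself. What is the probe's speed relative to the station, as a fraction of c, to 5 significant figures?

u ≈ 0.99793c

Relativistic velocity addition: u = (u' + v)/(1 + u'v/c²)
= (0.8867 + 0.9660)/(1 + 0.8867×0.9660) = 1.8527/1.856552 = 0.99793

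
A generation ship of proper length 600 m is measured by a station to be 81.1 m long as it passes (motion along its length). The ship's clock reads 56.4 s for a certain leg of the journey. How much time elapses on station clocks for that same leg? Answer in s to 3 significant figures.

Δt ≈ 417 s

Length contraction ⇒ γ = L₀/L = 600/81.1 = 7.3983
Time dilation: Δt = γτ₀ = 7.3983 × 56.4 s = 417 s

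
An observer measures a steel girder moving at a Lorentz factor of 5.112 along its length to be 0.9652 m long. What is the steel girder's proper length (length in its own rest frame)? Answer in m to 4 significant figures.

γ = 5.112 (given)
L₀ = γL = 5.112 × 0.9652 = 4.934 m

L₀ ≈ 4.934 m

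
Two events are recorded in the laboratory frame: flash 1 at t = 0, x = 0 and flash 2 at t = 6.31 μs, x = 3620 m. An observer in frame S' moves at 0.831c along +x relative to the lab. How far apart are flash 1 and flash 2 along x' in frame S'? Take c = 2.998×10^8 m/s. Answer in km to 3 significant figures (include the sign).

γ = 1/√(1 − 0.831²) = 1.7977
Δx' = γ(Δx − vΔt) = 1.7977 × (3620 m − 0.831×(2.998×10^8 m/s)×6.31×10^-6 s)
= 1.7977 × (2048.0 m) = 3.68 km

Δx' ≈ 3.68 km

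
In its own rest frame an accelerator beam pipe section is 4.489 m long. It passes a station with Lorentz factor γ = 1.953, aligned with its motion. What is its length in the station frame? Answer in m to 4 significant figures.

γ = 1.953 (given)
Length contraction: L = L₀/γ = 4.489/1.953 = 2.299 m

L ≈ 2.299 m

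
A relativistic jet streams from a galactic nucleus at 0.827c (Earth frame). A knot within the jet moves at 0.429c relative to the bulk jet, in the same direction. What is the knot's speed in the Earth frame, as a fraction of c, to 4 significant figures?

Relativistic velocity addition: u = (u' + v)/(1 + u'v/c²)
= (0.429 + 0.827)/(1 + 0.429×0.827) = 1.256/1.35478 = 0.9271

u ≈ 0.9271c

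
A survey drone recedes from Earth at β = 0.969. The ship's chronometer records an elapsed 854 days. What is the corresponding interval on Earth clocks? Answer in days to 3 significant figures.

γ = 1/√(1 − 0.969²) = 4.0476
Time dilation: Δt = γτ₀ = 4.0476 × 854 days = 3460 days

Δt ≈ 3460 days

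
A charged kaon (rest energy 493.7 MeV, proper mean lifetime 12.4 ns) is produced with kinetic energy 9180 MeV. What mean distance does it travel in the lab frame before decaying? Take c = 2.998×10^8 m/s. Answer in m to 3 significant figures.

γ = 1 + K/(m₀c²) = 1 + 9180/493.7 = 19.594
β = √(1 − 1/γ²) = 0.99870
Dilated lifetime: γτ₀ = 19.594 × 12.4 ns = 242.97 ns
d = βc·γτ₀ = 0.99870 × (2.998×10^8 m/s) × 2.4297×10^-7 s = 72.7 m

d ≈ 72.7 m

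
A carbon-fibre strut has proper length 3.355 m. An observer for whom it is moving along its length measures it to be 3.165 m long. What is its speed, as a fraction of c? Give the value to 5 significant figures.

γ = L₀/L = 3.355/3.165 = 1.060032
β = √(1 − 1/γ²) = 0.33175

β ≈ 0.33175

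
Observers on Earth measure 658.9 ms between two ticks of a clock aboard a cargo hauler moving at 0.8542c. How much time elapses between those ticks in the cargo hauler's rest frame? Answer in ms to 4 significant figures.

τ₀ ≈ 342.6 ms

γ = 1/√(1 − 0.8542²) = 1.92328
Proper time: τ₀ = Δt/γ = 658.9/1.92328 = 342.6 ms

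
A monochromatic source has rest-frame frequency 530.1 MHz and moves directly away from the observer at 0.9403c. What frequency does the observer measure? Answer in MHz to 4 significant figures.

Relativistic Doppler: f_obs = f_src √((1−β)/(1+β))
= 530.1 × √(0.0597000/1.94030) = 530.1 × 0.175409 = 92.98 MHz

f_obs ≈ 92.98 MHz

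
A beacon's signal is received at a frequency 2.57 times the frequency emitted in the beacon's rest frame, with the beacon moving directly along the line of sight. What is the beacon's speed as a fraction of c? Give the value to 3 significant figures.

f_obs/f_src = √((1+β)/(1−β)) = 2.57  ⇒  (1+β)/(1−β) = 6.6049
β = |1 − D²|/(1 + D²) = |1 − 6.6049|/(1 + 6.6049) = 0.737

β ≈ 0.737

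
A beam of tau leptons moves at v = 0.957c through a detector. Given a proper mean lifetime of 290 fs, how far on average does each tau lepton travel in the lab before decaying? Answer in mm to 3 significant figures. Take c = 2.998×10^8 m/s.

d ≈ 0.287 mm

γ = 1/√(1 − 0.957²) = 3.4472
Dilated lifetime: Δt = γτ₀ = 3.4472 × 290 fs = 999.70 fs
d = vΔt = 0.957c × 999.70 fs = 2.8691×10^8 m/s × 9.9970×10^-13 s = 0.287 mm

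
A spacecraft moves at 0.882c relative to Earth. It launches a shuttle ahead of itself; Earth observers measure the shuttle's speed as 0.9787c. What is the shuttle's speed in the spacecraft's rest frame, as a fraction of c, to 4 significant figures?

Inverse velocity addition: u' = (u − v)/(1 − uv/c²)
= (0.9787 − 0.882)/(1 − 0.9787×0.882) = 0.09670/0.136787 = 0.7069

u' ≈ 0.7069c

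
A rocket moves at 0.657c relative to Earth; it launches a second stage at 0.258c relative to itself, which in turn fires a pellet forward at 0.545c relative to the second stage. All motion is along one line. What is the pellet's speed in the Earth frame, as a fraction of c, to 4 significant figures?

u ≈ 0.9306c

Compose boost 2: (0.258 + 0.657)/(1 + 0.258×0.657) = 0.9150/1.16951 = 0.782382
Compose boost 3: (0.545 + 0.782382)/(1 + 0.545×0.782382) = 1.32738/1.42640 = 0.9306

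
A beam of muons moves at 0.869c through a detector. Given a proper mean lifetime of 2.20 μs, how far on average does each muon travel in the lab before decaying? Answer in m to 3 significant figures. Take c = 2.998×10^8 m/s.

d ≈ 1160 m

γ = 1/√(1 − 0.869²) = 2.0210
Dilated lifetime: Δt = γτ₀ = 2.0210 × 2.20 μs = 4.4461 μs
d = vΔt = 0.869c × 4.4461 μs = 2.6053×10^8 m/s × 4.4461×10^-6 s = 1160 m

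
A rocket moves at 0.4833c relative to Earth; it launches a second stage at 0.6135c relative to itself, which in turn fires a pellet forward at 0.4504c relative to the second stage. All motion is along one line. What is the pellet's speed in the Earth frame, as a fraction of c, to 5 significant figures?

Compose boost 2: (0.6135 + 0.4833)/(1 + 0.6135×0.4833) = 1.0968/1.296505 = 0.8459670
Compose boost 3: (0.4504 + 0.8459670)/(1 + 0.4504×0.8459670) = 1.296367/1.381024 = 0.93870

u ≈ 0.93870c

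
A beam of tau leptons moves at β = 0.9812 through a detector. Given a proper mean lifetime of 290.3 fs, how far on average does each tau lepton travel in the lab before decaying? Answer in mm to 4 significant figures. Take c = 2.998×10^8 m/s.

d ≈ 0.4425 mm

γ = 1/√(1 − 0.9812²) = 5.18152
Dilated lifetime: Δt = γτ₀ = 5.18152 × 290.3 fs = 1504.19 fs
d = vΔt = 0.9812c × 1504.19 fs = 2.94164×10^8 m/s × 1.50419×10^-12 s = 0.4425 mm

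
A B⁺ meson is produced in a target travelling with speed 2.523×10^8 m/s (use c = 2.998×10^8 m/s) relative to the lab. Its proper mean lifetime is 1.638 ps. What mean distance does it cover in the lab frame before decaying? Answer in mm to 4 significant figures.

β = v/c = 2.523×10^8 / 2.998×10^8 = 0.841561
γ = 1/√(1 − 0.841561²) = 1.85130
Dilated lifetime: Δt = γτ₀ = 1.85130 × 1.638 ps = 3.03242 ps
d = vΔt = 0.841561c × 3.03242 ps = 2.52300×10^8 m/s × 3.03242×10^-12 s = 0.7651 mm

d ≈ 0.7651 mm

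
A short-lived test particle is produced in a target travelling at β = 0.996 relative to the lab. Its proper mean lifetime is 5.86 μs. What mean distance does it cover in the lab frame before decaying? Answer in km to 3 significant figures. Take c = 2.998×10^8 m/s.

γ = 1/√(1 − 0.996²) = 11.192
Dilated lifetime: Δt = γτ₀ = 11.192 × 5.86 μs = 65.582 μs
d = vΔt = 0.996c × 65.582 μs = 2.9860×10^8 m/s × 6.5582×10^-5 s = 19.6 km

d ≈ 19.6 km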